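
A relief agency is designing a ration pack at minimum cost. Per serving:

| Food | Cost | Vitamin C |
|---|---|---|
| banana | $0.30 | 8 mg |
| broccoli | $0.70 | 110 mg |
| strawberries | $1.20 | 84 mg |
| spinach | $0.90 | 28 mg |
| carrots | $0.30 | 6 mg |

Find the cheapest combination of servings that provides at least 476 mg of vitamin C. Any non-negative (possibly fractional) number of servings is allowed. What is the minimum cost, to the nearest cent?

Cost per mg of vitamin C: broccoli $0.0064, strawberries $0.0143, spinach $0.0321, banana $0.0375, carrots $0.0500.
With no serving limits, use only broccoli: 476 mg / 110 mg = 4.327 servings × $0.70 = $3.03.

$3.03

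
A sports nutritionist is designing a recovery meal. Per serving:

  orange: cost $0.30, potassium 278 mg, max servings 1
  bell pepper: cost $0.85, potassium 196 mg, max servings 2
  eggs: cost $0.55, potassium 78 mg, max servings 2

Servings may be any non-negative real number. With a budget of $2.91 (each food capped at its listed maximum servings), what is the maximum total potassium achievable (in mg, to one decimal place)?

799.1 mg

Potassium per dollar: orange 926.7, bell pepper 230.6, eggs 141.8.
Take 1 serving of orange: spends $0.30, +278.0 mg potassium (running total 278.0 mg).
Take 2 servings of bell pepper: spends $1.70, +392.0 mg potassium (running total 670.0 mg).
Take 1.655 servings of eggs: spends $0.91, +129.1 mg potassium (running total 799.1 mg).
Filling greedily by potassium-per-dollar is optimal for one linear limit, giving 799.1 mg.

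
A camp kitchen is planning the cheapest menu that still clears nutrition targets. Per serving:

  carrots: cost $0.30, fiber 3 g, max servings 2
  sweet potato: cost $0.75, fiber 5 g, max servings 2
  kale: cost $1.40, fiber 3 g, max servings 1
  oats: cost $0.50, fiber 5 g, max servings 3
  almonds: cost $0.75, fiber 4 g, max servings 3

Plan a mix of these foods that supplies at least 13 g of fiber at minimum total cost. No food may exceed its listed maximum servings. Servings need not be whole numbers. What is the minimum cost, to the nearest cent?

$1.30

Cost per g of fiber: carrots $0.1000, oats $0.1000, sweet potato $0.1500, almonds $0.1875, kale $0.4667.
Take 2 servings of carrots: +6.0 g fiber for $0.60 (total $0.60, still need 7.0 g).
Take 1.4 servings of oats: +7.0 g fiber for $0.70 (total $1.30, still need 0.0 g).
Filling from the cheapest source first is optimal under one linear minimum: $1.30.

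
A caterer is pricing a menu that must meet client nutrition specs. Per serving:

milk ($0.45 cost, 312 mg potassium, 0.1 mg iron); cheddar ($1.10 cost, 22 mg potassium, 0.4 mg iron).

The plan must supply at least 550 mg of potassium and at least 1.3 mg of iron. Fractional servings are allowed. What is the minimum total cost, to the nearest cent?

The cheapest plan sits at a corner of the feasible region — with two constraints it uses at most two foods.
milk only: max(550/312, 1.3/0.1) = 13 servings → $5.85.
cheddar only: max(550/22, 1.3/0.4) = 25 servings → $27.50.
milk + cheddar with both tight: 1.561 servings and 2.86 servings → $3.85.
Cheapest feasible corner: $3.85.

$3.85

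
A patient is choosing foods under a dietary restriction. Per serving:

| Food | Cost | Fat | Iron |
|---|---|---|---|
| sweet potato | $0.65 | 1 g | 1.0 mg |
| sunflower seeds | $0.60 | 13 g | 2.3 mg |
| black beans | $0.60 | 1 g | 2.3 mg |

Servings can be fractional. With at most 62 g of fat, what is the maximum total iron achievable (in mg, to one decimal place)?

142.6 mg

Iron per g fat: black beans 2.3, sweet potato 1, sunflower seeds 0.1769.
With no serving limits, spend the whole fat allowance on black beans: 62 g / 1 g × 2.3 mg = 142.6 mg.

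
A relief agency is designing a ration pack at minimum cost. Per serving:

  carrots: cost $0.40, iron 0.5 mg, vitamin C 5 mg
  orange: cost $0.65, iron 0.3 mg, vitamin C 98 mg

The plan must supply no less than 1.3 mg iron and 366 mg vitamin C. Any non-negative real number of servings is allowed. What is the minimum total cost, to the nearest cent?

$2.56

Minimising a linear cost over {iron ≥ 1.3, vitamin C ≥ 366, servings ≥ 0} — the optimum is at a vertex, using one or two foods.
carrots only: max(1.3/0.5, 366/5) = 73.2 servings → $29.28.
orange only: max(1.3/0.3, 366/98) = 4.333 servings → $2.82.
carrots + orange with both tight: 0.3705 servings and 3.716 servings → $2.56.
The minimum over all feasible corners is $2.56.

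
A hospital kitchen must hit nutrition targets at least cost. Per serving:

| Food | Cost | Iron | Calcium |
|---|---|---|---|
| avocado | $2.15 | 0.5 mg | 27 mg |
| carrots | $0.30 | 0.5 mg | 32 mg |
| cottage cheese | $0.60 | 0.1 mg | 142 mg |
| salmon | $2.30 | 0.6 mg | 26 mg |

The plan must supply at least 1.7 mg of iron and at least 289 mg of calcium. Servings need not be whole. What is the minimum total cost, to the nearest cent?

$1.74

Minimising a linear cost over {iron ≥ 1.7, calcium ≥ 289, servings ≥ 0} — the optimum is at a vertex, using one or two foods.
avocado only: max(1.7/0.5, 289/27) = 10.7 servings → $23.01.
carrots only: max(1.7/0.5, 289/32) = 9.031 servings → $2.71.
cottage cheese only: max(1.7/0.1, 289/142) = 17 servings → $10.20.
salmon only: max(1.7/0.6, 289/26) = 11.12 servings → $25.57.
avocado + carrots: intersection lies outside the first quadrant.
avocado + cottage cheese with both tight: 3.111 servings and 1.444 servings → $7.56.
avocado + salmon: intersection lies outside the first quadrant.
carrots + cottage cheese with both tight: 3.134 servings and 1.329 servings → $1.74.
carrots + salmon: the both-tight solution has a negative serving — not a feasible corner.
cottage cheese + salmon with both tight: 1.564 servings and 2.573 servings → $6.86.
The minimum over all feasible corners is $1.74.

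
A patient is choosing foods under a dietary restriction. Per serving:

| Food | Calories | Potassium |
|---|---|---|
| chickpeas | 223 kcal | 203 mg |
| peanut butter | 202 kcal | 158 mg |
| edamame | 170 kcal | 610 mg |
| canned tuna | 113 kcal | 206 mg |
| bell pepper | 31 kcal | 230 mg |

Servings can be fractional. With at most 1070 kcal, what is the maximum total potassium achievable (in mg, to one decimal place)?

Potassium per kcal: bell pepper 7.419, edamame 3.588, canned tuna 1.823, chickpeas 0.9103, peanut butter 0.7822.
With no serving limits, spend the whole calories allowance on bell pepper: 1070 kcal / 31 kcal × 230 mg = 7938.7 mg.

7938.7 mg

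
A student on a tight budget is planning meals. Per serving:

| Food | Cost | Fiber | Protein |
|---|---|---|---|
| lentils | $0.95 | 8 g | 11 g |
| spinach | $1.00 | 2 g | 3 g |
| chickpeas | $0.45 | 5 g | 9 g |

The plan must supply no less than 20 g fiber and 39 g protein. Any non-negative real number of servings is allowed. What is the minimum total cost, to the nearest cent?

$1.95

At the optimum either one food covers both requirements or two foods hit both targets exactly; no other combination can be cheaper.
lentils only: max(20/8, 39/11) = 3.545 servings → $3.37.
spinach only: max(20/2, 39/3) = 13 servings → $13.00.
chickpeas only: max(20/5, 39/9) = 4.333 servings → $1.95.
lentils + spinach: the both-tight solution has a negative serving — not a feasible corner.
lentils + chickpeas: intersection lies outside the first quadrant.
spinach + chickpeas with both targets exact would need a negative amount; discard.
So the least-cost plan costs $1.95.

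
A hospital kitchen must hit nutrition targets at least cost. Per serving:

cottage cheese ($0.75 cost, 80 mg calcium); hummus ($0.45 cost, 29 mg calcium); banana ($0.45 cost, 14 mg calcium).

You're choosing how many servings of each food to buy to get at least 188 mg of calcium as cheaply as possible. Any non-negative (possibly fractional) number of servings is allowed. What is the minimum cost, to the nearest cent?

$1.76

Cost per mg of calcium: cottage cheese $0.0094, hummus $0.0155, banana $0.0321.
With no serving limits, use only cottage cheese: 188 mg / 80 mg = 2.35 servings × $0.75 = $1.76.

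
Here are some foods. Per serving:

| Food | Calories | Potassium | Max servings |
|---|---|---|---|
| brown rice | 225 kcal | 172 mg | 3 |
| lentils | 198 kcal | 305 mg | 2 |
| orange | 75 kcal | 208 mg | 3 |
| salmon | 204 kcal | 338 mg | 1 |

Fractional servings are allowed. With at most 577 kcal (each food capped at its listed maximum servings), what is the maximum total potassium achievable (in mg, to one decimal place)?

1190.0 mg

Potassium per kcal: orange 2.773, salmon 1.657, lentils 1.54, brown rice 0.7644.
Take 3 servings of orange: uses 225 kcal, +624.0 mg potassium (running total 624.0 mg).
Take 1 serving of salmon: uses 204 kcal, +338.0 mg potassium (running total 962.0 mg).
Take 0.7475 servings of lentils: uses 148 kcal, +228.0 mg potassium (running total 1190.0 mg).
Greedy by best ratio exhausts the calories allowance optimally: 1190.0 mg.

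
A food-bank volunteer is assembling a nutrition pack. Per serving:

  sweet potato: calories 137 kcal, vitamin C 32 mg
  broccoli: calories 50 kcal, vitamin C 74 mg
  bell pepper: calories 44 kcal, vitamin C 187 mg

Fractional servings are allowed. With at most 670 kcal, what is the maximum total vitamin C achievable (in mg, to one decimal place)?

2847.5 mg

Vitamin C per kcal: bell pepper 4.25, broccoli 1.48, sweet potato 0.2336.
With no serving limits, spend the whole calories allowance on bell pepper: 670 kcal / 44 kcal × 187 mg = 2847.5 mg.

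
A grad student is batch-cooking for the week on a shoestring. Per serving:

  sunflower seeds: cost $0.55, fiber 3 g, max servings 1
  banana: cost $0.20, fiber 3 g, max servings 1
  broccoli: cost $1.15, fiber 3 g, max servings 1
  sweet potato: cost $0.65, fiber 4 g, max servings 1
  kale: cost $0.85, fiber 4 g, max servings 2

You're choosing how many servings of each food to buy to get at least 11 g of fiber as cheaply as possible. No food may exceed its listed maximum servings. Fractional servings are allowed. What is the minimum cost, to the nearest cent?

Cost per g of fiber: banana $0.0667, sweet potato $0.1625, sunflower seeds $0.1833, kale $0.2125, broccoli $0.3833.
Take 1 serving of banana: +3.0 g fiber for $0.20 (total $0.20, still need 8.0 g).
Take 1 serving of sweet potato: +4.0 g fiber for $0.65 (total $0.85, still need 4.0 g).
Take 1 serving of sunflower seeds: +3.0 g fiber for $0.55 (total $1.40, still need 1.0 g).
Take 0.25 servings of kale: +1.0 g fiber for $0.21 (total $1.61, still need 0.0 g).
Greedy by cheapest-per-g is optimal for a single linear constraint, so the minimum cost is $1.61.

$1.61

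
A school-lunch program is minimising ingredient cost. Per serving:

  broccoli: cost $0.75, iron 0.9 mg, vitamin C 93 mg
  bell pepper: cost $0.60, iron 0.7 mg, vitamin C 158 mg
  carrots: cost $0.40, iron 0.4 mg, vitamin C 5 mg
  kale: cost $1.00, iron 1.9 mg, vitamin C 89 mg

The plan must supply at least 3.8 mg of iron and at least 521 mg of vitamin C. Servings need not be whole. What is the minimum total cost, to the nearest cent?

Check every corner: each single food scaled to meet both minima, and each pair solved so both constraints bind.
broccoli only: max(3.8/0.9, 521/93) = 5.602 servings → $4.20.
bell pepper only: max(3.8/0.7, 521/158) = 5.429 servings → $3.26.
carrots only: max(3.8/0.4, 521/5) = 104.2 servings → $41.68.
kale only: max(3.8/1.9, 521/89) = 5.854 servings → $5.85.
broccoli + bell pepper with both tight: 3.057 servings and 1.498 servings → $3.19.
broccoli + carrots with both targets exact would need a negative amount; discard.
broccoli + kale with both targets exact would need a negative amount; discard.
bell pepper + carrots with both tight: 3.173 servings and 3.948 servings → $3.48.
bell pepper + kale with both tight: 2.739 servings and 0.9908 servings → $2.63.
carrots + kale: intersection lies outside the first quadrant.
So the least-cost plan costs $2.63.

$2.63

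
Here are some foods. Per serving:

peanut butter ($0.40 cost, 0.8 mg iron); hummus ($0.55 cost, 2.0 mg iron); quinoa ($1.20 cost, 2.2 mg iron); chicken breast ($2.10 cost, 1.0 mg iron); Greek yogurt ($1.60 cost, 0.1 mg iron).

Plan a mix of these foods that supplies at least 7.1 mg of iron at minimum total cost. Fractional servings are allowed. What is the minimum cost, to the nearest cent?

Cost per mg of iron: hummus $0.2750, peanut butter $0.5000, quinoa $0.5455, chicken breast $2.1000, Greek yogurt $16.0000.
With no serving limits, use only hummus: 7.1 mg / 2.0 mg = 3.55 servings × $0.55 = $1.95.

$1.95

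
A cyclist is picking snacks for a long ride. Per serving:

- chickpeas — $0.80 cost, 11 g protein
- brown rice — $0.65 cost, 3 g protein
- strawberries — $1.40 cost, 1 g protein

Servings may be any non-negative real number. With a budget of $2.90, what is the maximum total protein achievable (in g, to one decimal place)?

Protein per dollar: chickpeas 13.75, brown rice 4.615, strawberries 0.7143.
With no serving limits, spend the whole cost allowance on chickpeas: $2.90 / $0.80 × 11 g = 39.9 g.

39.9 g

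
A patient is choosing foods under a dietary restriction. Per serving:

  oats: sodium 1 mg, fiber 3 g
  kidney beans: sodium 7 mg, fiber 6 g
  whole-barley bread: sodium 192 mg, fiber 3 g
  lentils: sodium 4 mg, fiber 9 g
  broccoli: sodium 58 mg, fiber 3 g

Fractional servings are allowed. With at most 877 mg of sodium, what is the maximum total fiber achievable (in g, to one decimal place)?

Fiber per mg sodium: oats 3, lentils 2.25, kidney beans 0.8571, broccoli 0.05172, whole-barley bread 0.01562.
With no serving limits, spend the whole sodium allowance on oats: 877 mg / 1 mg × 3 g = 2631.0 g.

2631.0 g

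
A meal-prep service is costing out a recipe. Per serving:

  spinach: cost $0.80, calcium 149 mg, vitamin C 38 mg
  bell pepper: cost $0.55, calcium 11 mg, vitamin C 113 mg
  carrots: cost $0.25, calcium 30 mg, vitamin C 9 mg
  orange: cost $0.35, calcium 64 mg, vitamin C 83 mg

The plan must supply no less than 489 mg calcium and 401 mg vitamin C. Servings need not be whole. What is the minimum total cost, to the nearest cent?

$2.65

With two linear requirements the optimum uses one or two foods; enumerate the corners.
spinach only: max(489/149, 401/38) = 10.55 servings → $8.44.
bell pepper only: max(489/11, 401/113) = 44.45 servings → $24.45.
carrots only: max(489/30, 401/9) = 44.56 servings → $11.14.
orange only: max(489/64, 401/83) = 7.641 servings → $2.67.
spinach + bell pepper with both tight: 3.097 servings and 2.507 servings → $3.86.
spinach + carrots: the both-tight solution has a negative serving — not a feasible corner.
spinach + orange with both tight: 1.502 servings and 4.144 servings → $2.65.
bell pepper + carrots with both tight: 2.318 servings and 15.45 servings → $5.14.
bell pepper + orange: the both-tight solution has a negative serving — not a feasible corner.
carrots + orange with both tight: 7.797 servings and 3.986 servings → $3.34.
So the least-cost plan costs $2.65.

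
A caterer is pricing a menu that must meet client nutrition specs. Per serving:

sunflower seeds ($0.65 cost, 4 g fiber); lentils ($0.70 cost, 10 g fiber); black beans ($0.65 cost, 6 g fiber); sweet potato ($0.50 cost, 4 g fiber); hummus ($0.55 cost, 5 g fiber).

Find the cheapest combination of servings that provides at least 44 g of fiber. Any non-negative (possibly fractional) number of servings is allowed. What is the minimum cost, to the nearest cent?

Cost per g of fiber: lentils $0.0700, black beans $0.1083, hummus $0.1100, sweet potato $0.1250, sunflower seeds $0.1625.
With no serving limits, use only lentils: 44 g / 10 g = 4.4 servings × $0.70 = $3.08.

$3.08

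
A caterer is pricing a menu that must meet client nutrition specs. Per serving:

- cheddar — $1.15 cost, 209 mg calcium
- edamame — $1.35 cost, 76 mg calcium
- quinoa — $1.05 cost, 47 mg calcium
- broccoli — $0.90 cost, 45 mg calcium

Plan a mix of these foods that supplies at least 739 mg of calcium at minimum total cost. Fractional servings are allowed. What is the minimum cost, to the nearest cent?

Cost per mg of calcium: cheddar $0.0055, edamame $0.0178, broccoli $0.0200, quinoa $0.0223.
With no serving limits, use only cheddar: 739 mg / 209 mg = 3.536 servings × $1.15 = $4.07.

$4.07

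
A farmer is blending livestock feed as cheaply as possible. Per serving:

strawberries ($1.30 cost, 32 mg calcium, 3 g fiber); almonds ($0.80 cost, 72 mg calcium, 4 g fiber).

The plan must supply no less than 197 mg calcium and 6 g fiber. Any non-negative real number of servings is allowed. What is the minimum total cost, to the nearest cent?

$2.19

Check every corner: each single food scaled to meet both minima, and each pair solved so both constraints bind.
strawberries only: max(197/32, 6/3) = 6.156 servings → $8.00.
almonds only: max(197/72, 6/4) = 2.736 servings → $2.19.
strawberries + almonds: the both-tight solution has a negative serving — not a feasible corner.
The minimum over all feasible corners is $2.19.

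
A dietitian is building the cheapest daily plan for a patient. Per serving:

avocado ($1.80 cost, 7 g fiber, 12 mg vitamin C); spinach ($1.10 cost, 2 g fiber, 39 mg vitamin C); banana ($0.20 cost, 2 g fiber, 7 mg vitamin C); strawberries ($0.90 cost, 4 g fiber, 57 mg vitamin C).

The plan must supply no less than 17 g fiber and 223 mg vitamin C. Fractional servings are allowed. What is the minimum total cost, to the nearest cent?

Compare the cost at each extreme point of the feasible region.
avocado only: max(17/7, 223/12) = 18.58 servings → $33.45.
spinach only: max(17/2, 223/39) = 8.5 servings → $9.35.
banana only: max(17/2, 223/7) = 31.86 servings → $6.37.
strawberries only: max(17/4, 223/57) = 4.25 servings → $3.83.
avocado + spinach with both tight: 0.8715 servings and 5.45 servings → $7.56.
avocado + banana: the both-tight solution has a negative serving — not a feasible corner.
avocado + strawberries with both tight: 0.2194 servings and 3.866 servings → $3.87.
spinach + banana with both tight: 5.109 servings and 3.391 servings → $6.30.
spinach + strawberries: intersection lies outside the first quadrant.
banana + strawberries with both tight: 0.8953 servings and 3.802 servings → $3.60.
So the least-cost plan costs $3.60.

$3.60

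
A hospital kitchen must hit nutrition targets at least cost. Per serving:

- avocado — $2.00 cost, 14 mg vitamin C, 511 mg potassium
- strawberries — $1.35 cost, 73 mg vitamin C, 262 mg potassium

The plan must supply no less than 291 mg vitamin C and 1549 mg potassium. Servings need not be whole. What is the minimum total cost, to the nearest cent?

Two binding constraints pin down two serving amounts, so the optimal mix uses at most two foods. The candidates are each food alone (scaled to the tighter of vitamin C/potassium) and each pair with both constraints tight.
avocado only: max(291/14, 1549/511) = 20.79 servings → $41.57.
strawberries only: max(291/73, 1549/262) = 5.912 servings → $7.98.
avocado + strawberries with both tight: 1.095 servings and 3.776 servings → $7.29.
The minimum over all feasible corners is $7.29.

$7.29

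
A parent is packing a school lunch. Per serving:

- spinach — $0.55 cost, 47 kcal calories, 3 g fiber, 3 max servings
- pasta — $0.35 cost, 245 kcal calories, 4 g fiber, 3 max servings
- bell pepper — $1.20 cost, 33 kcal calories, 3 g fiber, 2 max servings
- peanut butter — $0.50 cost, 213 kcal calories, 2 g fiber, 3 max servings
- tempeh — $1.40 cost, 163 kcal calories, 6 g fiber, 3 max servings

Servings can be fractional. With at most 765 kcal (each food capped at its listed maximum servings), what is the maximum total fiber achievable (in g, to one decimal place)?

34.1 g

Fiber per kcal: bell pepper 0.09091, spinach 0.06383, tempeh 0.03681, pasta 0.01633, peanut butter 0.00939.
Take 2 servings of bell pepper: uses 66 kcal, +6.0 g fiber (running total 6.0 g).
Take 3 servings of spinach: uses 141 kcal, +9.0 g fiber (running total 15.0 g).
Take 3 servings of tempeh: uses 489 kcal, +18.0 g fiber (running total 33.0 g).
Take 0.2816 servings of pasta: uses 69 kcal, +1.1 g fiber (running total 34.1 g).
Greedy by best ratio exhausts the calories allowance optimally: 34.1 g.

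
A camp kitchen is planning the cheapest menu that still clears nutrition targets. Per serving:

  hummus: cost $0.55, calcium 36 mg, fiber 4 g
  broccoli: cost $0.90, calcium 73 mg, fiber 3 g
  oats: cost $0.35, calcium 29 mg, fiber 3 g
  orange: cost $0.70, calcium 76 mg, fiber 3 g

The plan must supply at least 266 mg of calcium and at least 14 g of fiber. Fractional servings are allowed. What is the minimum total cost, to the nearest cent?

$2.61

Check every corner: each single food scaled to meet both minima, and each pair solved so both constraints bind.
hummus only: max(266/36, 14/4) = 7.389 servings → $4.06.
broccoli only: max(266/73, 14/3) = 4.667 servings → $4.20.
oats only: max(266/29, 14/3) = 9.172 servings → $3.21.
orange only: max(266/76, 14/3) = 4.667 servings → $3.27.
hummus + broccoli with both tight: 1.217 servings and 3.043 servings → $3.41.
hummus + oats with both targets exact would need a negative amount; discard.
hummus + orange with both tight: 1.357 servings and 2.857 servings → $2.75.
broccoli + oats with both tight: 2.97 servings and 1.697 servings → $3.27.
broccoli + orange: the both-tight solution has a negative serving — not a feasible corner.
oats + orange with both tight: 1.887 servings and 2.78 servings → $2.61.
Cheapest feasible corner: $2.61.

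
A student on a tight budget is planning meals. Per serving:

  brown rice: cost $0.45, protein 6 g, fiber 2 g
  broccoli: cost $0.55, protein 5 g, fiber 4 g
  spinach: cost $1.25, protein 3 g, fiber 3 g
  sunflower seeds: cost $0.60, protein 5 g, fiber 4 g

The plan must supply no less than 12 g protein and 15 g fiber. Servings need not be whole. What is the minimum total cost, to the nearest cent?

$2.06

The cheapest plan sits at a corner of the feasible region — with two constraints it uses at most two foods.
brown rice only: max(12/6, 15/2) = 7.5 servings → $3.38.
broccoli only: max(12/5, 15/4) = 3.75 servings → $2.06.
spinach only: max(12/3, 15/3) = 5 servings → $6.25.
sunflower seeds only: max(12/5, 15/4) = 3.75 servings → $2.25.
brown rice + broccoli: the both-tight solution has a negative serving — not a feasible corner.
brown rice + spinach: intersection lies outside the first quadrant.
brown rice + sunflower seeds: the both-tight solution has a negative serving — not a feasible corner.
broccoli + spinach: intersection lies outside the first quadrant.
broccoli + sunflower seeds (both tight): parallel constraints — no distinct corner.
spinach + sunflower seeds with both targets exact would need a negative amount; discard.
The minimum over all feasible corners is $2.06.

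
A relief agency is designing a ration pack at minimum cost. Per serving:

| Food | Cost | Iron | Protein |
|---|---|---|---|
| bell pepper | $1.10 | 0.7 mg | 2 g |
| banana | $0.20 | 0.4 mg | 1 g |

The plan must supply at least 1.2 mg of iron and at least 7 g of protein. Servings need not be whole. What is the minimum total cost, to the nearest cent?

bell pepper only: max(1.2/0.7, 7/2) = 3.5 servings → $3.85.
banana only: max(1.2/0.4, 7/1) = 7 servings → $1.40.
bell pepper + banana: intersection lies outside the first quadrant.
Cheapest feasible corner: $1.40.

$1.40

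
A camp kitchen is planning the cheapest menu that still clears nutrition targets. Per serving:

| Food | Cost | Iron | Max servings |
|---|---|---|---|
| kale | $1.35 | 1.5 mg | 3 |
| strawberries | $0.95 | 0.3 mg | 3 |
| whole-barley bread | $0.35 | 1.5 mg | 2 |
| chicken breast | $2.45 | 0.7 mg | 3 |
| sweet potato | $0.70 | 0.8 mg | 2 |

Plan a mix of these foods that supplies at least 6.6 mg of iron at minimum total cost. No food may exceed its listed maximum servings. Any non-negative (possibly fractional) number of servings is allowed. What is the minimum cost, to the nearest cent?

$3.90

Cost per mg of iron: whole-barley bread $0.2333, sweet potato $0.8750, kale $0.9000, strawberries $3.1667, chicken breast $3.5000.
Take 2 servings of whole-barley bread: +3.0 mg iron for $0.70 (total $0.70, still need 3.6 mg).
Take 2 servings of sweet potato: +1.6 mg iron for $1.40 (total $2.10, still need 2.0 mg).
Take 1.333 servings of kale: +2.0 mg iron for $1.80 (total $3.90, still need 0.0 mg).
Greedy by cheapest-per-mg is optimal for a single linear constraint, so the minimum cost is $3.90.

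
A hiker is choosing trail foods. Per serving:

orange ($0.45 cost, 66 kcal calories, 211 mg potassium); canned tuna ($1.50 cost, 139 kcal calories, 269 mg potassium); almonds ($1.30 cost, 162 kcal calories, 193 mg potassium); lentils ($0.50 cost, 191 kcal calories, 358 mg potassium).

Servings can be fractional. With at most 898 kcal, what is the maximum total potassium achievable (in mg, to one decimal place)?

Potassium per kcal: orange 3.197, canned tuna 1.935, lentils 1.874, almonds 1.191.
With no serving limits, spend the whole calories allowance on orange: 898 kcal / 66 kcal × 211 mg = 2870.9 mg.

2870.9 mg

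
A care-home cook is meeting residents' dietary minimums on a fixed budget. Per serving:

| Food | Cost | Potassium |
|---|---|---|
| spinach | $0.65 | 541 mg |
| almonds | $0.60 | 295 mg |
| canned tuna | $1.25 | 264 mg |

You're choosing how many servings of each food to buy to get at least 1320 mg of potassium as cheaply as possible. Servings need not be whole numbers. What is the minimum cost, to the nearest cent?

$1.59

Cost per mg of potassium: spinach $0.0012, almonds $0.0020, canned tuna $0.0047.
With no serving limits, use only spinach: 1320 mg / 541 mg = 2.44 servings × $0.65 = $1.59.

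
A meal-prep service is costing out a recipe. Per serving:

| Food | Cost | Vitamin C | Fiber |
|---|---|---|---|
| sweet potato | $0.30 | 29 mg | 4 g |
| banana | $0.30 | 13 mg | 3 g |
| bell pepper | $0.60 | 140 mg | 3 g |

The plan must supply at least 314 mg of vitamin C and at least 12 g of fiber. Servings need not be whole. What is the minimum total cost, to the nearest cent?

Minimising a linear cost over {vitamin C ≥ 314, fiber ≥ 12, servings ≥ 0} — the optimum is at a vertex, using one or two foods.
sweet potato only: max(314/29, 12/4) = 10.83 servings → $3.25.
banana only: max(314/13, 12/3) = 24.15 servings → $7.25.
bell pepper only: max(314/140, 12/3) = 4 servings → $2.40.
sweet potato + banana: intersection lies outside the first quadrant.
sweet potato + bell pepper with both tight: 1.56 servings and 1.92 servings → $1.62.
banana + bell pepper with both tight: 1.937 servings and 2.063 servings → $1.82.
The minimum over all feasible corners is $1.62.

$1.62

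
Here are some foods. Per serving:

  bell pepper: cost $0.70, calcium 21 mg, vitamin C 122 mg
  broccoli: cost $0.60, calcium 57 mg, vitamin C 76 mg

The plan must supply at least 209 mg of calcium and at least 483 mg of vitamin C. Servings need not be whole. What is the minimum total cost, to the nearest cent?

$3.24

Check every corner: each single food scaled to meet both minima, and each pair solved so both constraints bind.
bell pepper only: max(209/21, 483/122) = 9.952 servings → $6.97.
broccoli only: max(209/57, 483/76) = 6.355 servings → $3.81.
bell pepper + broccoli with both tight: 2.174 servings and 2.866 servings → $3.24.
So the least-cost plan costs $3.24.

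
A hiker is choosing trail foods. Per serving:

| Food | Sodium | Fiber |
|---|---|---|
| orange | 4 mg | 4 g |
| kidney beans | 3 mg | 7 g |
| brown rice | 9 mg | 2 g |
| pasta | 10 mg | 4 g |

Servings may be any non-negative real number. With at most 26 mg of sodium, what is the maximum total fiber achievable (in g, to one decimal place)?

Fiber per mg sodium: kidney beans 2.333, orange 1, pasta 0.4, brown rice 0.2222.
With no serving limits, spend the whole sodium allowance on kidney beans: 26 mg / 3 mg × 7 g = 60.7 g.

60.7 g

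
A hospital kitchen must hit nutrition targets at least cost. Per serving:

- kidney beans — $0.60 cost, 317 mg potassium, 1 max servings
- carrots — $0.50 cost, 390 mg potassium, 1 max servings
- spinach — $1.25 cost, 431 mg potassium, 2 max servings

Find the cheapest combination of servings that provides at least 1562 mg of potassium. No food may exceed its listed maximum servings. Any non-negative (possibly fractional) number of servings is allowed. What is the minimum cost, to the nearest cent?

$3.58

Cost per mg of potassium: carrots $0.0013, kidney beans $0.0019, spinach $0.0029.
Take 1 serving of carrots: +390.0 mg potassium for $0.50 (total $0.50, still need 1172.0 mg).
Take 1 serving of kidney beans: +317.0 mg potassium for $0.60 (total $1.10, still need 855.0 mg).
Take 1.984 servings of spinach: +855.0 mg potassium for $2.48 (total $3.58, still need 0.0 mg).
Filling from the cheapest source first is optimal under one linear minimum: $3.58.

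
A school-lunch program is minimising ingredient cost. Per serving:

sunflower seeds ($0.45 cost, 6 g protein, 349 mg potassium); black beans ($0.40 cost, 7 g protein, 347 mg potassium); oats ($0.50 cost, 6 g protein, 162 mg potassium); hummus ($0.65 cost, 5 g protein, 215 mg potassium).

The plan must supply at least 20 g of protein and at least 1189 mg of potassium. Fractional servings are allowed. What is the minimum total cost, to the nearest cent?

An LP optimum is at a vertex; with two nutrient constraints at most two foods are used. Check each candidate.
sunflower seeds only: max(20/6, 1189/349) = 3.407 servings → $1.53.
black beans only: max(20/7, 1189/347) = 3.427 servings → $1.37.
oats only: max(20/6, 1189/162) = 7.34 servings → $3.67.
hummus only: max(20/5, 1189/215) = 5.53 servings → $3.59.
sunflower seeds + black beans with both targets exact would need a negative amount; discard.
sunflower seeds + oats: the both-tight solution has a negative serving — not a feasible corner.
sunflower seeds + hummus: intersection lies outside the first quadrant.
black beans + oats with both targets exact would need a negative amount; discard.
black beans + hummus: intersection lies outside the first quadrant.
oats + hummus: the both-tight solution has a negative serving — not a feasible corner.
So the least-cost plan costs $1.37.

$1.37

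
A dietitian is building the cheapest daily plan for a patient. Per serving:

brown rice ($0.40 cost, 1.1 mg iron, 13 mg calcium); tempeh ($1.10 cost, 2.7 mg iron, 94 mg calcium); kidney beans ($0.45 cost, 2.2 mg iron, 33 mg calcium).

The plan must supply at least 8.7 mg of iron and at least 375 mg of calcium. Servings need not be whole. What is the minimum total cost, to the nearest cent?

The cheapest plan sits at a corner of the feasible region — with two constraints it uses at most two foods.
brown rice only: max(8.7/1.1, 375/13) = 28.85 servings → $11.54.
tempeh only: max(8.7/2.7, 375/94) = 3.989 servings → $4.39.
kidney beans only: max(8.7/2.2, 375/33) = 11.36 servings → $5.11.
brown rice + tempeh with both targets exact would need a negative amount; discard.
brown rice + kidney beans with both targets exact would need a negative amount; discard.
tempeh + kidney beans: intersection lies outside the first quadrant.
The minimum over all feasible corners is $4.39.

$4.39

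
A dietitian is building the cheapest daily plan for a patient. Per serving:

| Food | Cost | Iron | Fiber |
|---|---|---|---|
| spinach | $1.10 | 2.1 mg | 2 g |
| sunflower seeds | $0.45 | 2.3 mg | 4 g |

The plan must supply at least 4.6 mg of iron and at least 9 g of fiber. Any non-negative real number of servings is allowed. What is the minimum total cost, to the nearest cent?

$1.01

Two binding constraints pin down two serving amounts, so the optimal mix uses at most two foods. The candidates are each food alone (scaled to the tighter of iron/fiber) and each pair with both constraints tight.
spinach only: max(4.6/2.1, 9/2) = 4.5 servings → $4.95.
sunflower seeds only: max(4.6/2.3, 9/4) = 2.25 servings → $1.01.
spinach + sunflower seeds with both targets exact would need a negative amount; discard.
The minimum over all feasible corners is $1.01.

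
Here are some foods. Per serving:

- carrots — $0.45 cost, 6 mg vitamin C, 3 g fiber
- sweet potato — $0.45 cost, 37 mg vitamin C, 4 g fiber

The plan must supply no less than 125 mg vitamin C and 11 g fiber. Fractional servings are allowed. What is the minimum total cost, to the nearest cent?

A basic optimal solution has at most two foods positive. Try each food alone and each pair with both targets met exactly.
carrots only: max(125/6, 11/3) = 20.83 servings → $9.38.
sweet potato only: max(125/37, 11/4) = 3.378 servings → $1.52.
carrots + sweet potato with both targets exact would need a negative amount; discard.
Cheapest feasible corner: $1.52.

$1.52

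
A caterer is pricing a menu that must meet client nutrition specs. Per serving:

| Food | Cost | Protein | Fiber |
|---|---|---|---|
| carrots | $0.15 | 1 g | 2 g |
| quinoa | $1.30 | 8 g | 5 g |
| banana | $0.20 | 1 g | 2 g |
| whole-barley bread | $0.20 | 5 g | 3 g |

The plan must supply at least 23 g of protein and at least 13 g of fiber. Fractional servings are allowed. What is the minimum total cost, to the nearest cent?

Two binding constraints pin down two serving amounts, so the optimal mix uses at most two foods. The candidates are each food alone (scaled to the tighter of protein/fiber) and each pair with both constraints tight.
carrots only: max(23/1, 13/2) = 23 servings → $3.45.
quinoa only: max(23/8, 13/5) = 2.875 servings → $3.74.
banana only: max(23/1, 13/2) = 23 servings → $4.60.
whole-barley bread only: max(23/5, 13/3) = 4.6 servings → $0.92.
carrots + quinoa: the both-tight solution has a negative serving — not a feasible corner.
carrots + banana (both tight): parallel constraints — no distinct corner.
carrots + whole-barley bread: intersection lies outside the first quadrant.
quinoa + banana: the both-tight solution has a negative serving — not a feasible corner.
quinoa + whole-barley bread: intersection lies outside the first quadrant.
banana + whole-barley bread with both targets exact would need a negative amount; discard.
So the least-cost plan costs $0.92.

$0.92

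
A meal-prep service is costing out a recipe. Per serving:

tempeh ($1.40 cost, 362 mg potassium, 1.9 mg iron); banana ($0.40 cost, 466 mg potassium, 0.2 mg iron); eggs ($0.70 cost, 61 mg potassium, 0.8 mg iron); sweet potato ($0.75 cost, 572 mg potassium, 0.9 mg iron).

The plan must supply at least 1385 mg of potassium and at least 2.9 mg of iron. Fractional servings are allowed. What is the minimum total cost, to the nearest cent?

A basic optimal solution has at most two foods positive. Try each food alone and each pair with both targets met exactly.
tempeh only: max(1385/362, 2.9/1.9) = 3.826 servings → $5.36.
banana only: max(1385/466, 2.9/0.2) = 14.5 servings → $5.80.
eggs only: max(1385/61, 2.9/0.8) = 22.7 servings → $15.89.
sweet potato only: max(1385/572, 2.9/0.9) = 3.222 servings → $2.42.
tempeh + banana with both tight: 1.322 servings and 1.946 servings → $2.63.
tempeh + eggs: the both-tight solution has a negative serving — not a feasible corner.
tempeh + sweet potato with both tight: 0.5418 servings and 2.078 servings → $2.32.
banana + eggs with both tight: 2.582 servings and 2.979 servings → $3.12.
banana + sweet potato: intersection lies outside the first quadrant.
eggs + sweet potato with both tight: 1.024 servings and 2.312 servings → $2.45.
So the least-cost plan costs $2.32.

$2.32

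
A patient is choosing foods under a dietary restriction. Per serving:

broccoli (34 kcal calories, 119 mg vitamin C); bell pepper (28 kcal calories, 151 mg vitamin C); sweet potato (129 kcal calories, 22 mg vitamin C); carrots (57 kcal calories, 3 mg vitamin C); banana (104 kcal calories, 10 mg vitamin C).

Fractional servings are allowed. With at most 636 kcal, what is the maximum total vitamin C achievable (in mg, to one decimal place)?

3429.9 mg

Vitamin C per kcal: bell pepper 5.393, broccoli 3.5, sweet potato 0.1705, banana 0.09615, carrots 0.05263.
With no serving limits, spend the whole calories allowance on bell pepper: 636 kcal / 28 kcal × 151 mg = 3429.9 mg.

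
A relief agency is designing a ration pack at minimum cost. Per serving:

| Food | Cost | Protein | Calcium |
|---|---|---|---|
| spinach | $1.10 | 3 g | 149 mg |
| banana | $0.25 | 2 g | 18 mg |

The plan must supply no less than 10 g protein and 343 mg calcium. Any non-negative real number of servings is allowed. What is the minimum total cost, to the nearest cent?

$2.75

Compare the cost at each extreme point of the feasible region.
spinach only: max(10/3, 343/149) = 3.333 servings → $3.67.
banana only: max(10/2, 343/18) = 19.06 servings → $4.76.
spinach + banana with both tight: 2.074 servings and 1.889 servings → $2.75.
The minimum over all feasible corners is $2.75.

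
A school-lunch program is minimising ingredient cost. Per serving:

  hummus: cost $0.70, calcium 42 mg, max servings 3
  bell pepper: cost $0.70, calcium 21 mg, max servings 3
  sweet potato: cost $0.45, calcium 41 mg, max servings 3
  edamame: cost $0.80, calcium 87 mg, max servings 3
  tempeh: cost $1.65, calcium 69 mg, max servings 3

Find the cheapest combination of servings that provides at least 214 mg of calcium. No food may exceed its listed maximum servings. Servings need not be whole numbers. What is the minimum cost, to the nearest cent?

$1.97

Cost per mg of calcium: edamame $0.0092, sweet potato $0.0110, hummus $0.0167, tempeh $0.0239, bell pepper $0.0333.
Take 2.46 servings of edamame: +214.0 mg calcium for $1.97 (total $1.97, still need 0.0 mg).
Greedy by cheapest-per-mg is optimal for a single linear constraint, so the minimum cost is $1.97.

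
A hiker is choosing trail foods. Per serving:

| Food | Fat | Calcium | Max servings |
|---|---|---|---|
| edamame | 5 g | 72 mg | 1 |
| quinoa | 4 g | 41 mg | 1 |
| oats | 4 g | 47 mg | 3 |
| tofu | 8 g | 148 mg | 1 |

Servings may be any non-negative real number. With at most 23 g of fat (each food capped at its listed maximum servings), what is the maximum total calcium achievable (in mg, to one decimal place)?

337.5 mg

Calcium per g fat: tofu 18.5, edamame 14.4, oats 11.75, quinoa 10.25.
Take 1 serving of tofu: uses 8 g fat, +148.0 mg calcium (running total 148.0 mg).
Take 1 serving of edamame: uses 5 g fat, +72.0 mg calcium (running total 220.0 mg).
Take 2.5 servings of oats: uses 10 g fat, +117.5 mg calcium (running total 337.5 mg).
Greedy by best ratio exhausts the fat allowance optimally: 337.5 mg.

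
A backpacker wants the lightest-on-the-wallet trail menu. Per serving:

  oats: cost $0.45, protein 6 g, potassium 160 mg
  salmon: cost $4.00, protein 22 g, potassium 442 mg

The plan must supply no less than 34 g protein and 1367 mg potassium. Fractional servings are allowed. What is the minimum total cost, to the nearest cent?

$3.84

A basic optimal solution has at most two foods positive. Try each food alone and each pair with both targets met exactly.
oats only: max(34/6, 1367/160) = 8.544 servings → $3.84.
salmon only: max(34/22, 1367/442) = 3.093 servings → $12.37.
oats + salmon with both targets exact would need a negative amount; discard.
So the least-cost plan costs $3.84.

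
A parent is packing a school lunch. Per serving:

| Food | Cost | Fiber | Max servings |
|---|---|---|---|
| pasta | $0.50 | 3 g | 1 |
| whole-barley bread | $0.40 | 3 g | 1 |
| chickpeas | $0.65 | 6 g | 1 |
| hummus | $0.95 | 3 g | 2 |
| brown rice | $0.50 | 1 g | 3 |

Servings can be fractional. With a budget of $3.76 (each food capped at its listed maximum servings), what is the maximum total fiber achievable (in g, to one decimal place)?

18.6 g

Fiber per dollar: chickpeas 9.231, whole-barley bread 7.5, pasta 6, hummus 3.158, brown rice 2.
Take 1 serving of chickpeas: spends $0.65, +6.0 g fiber (running total 6.0 g).
Take 1 serving of whole-barley bread: spends $0.40, +3.0 g fiber (running total 9.0 g).
Take 1 serving of pasta: spends $0.50, +3.0 g fiber (running total 12.0 g).
Take 2 servings of hummus: spends $1.90, +6.0 g fiber (running total 18.0 g).
Take 0.62 servings of brown rice: spends $0.31, +0.6 g fiber (running total 18.6 g).
Greedy by best ratio exhausts the cost allowance optimally: 18.6 g.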